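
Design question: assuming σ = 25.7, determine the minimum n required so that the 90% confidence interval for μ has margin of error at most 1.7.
n ≥ 619

For margin E ≤ 1.7:
n ≥ (z* · σ / E)²
n ≥ (1.645 · 25.7 / 1.7)²
n ≥ 618.44

Minimum n = 619 (rounding up)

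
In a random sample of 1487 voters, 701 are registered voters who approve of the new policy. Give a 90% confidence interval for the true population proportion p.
(0.450, 0.493)

Proportion CI:
p̂ = 701/1487 = 0.47142
SE = √(p̂(1-p̂)/n) = √(0.47142 · 0.52858 / 1487) = 0.01295

z* = 1.645
Margin = z* · SE = 1.645 · 0.01295 = 0.0213

CI: 0.47142 ± 0.0213 = (0.450, 0.493)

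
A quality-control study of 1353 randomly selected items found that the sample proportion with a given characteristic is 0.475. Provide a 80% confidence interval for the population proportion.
(0.458, 0.492)

Proportion CI:
SE = √(p̂(1-p̂)/n) = √(0.475 · 0.525 / 1353) = 0.01358

z* = 1.282
Margin = z* · SE = 1.282 · 0.01358 = 0.0174

CI: 0.475 ± 0.0174 = (0.458, 0.492)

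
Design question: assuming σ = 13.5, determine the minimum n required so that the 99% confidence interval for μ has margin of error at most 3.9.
n ≥ 80

For margin E ≤ 3.9:
n ≥ (z* · σ / E)²
n ≥ (2.576 · 13.5 / 3.9)²
n ≥ 79.51

Minimum n = 80 (rounding up)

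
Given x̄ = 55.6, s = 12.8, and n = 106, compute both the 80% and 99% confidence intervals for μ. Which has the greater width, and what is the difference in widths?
99% CI is wider by 3.31

df = 105
80% CI: t* = 1.290, (54.00, 57.20), width = 2 · t* · s/√n = 3.21
99% CI: t* = 2.623, (52.34, 58.86), width = 2 · t* · s/√n = 6.52

The 99% CI is wider by 6.52 - 3.21 = 3.31.
Higher confidence requires a wider interval.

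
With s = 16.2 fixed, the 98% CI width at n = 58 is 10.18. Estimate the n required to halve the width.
n ≈ 232

CI width ∝ 1/√n
To reduce width by factor 2, need √n to grow by 2 → need 2² = 4 times as many samples.

Current: n = 58, width = 10.18
New: n = 232, width ≈ 4.98

Width reduced by factor of 10.18/4.98 = 2.04.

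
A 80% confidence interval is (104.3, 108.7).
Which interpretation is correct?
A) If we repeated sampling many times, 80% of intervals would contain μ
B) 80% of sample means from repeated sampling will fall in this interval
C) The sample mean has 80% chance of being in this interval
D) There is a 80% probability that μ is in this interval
A

A) Correct — this is the frequentist long-run coverage interpretation.
B) Wrong — coverage applies to intervals containing μ, not to future x̄ values.
C) Wrong — x̄ is observed and sits in the interval by construction.
D) Wrong — μ is fixed; the randomness lives in the interval, not in μ.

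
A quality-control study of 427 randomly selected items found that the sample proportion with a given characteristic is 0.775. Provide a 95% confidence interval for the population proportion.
(0.735, 0.815)

Proportion CI:
SE = √(p̂(1-p̂)/n) = √(0.775 · 0.225 / 427) = 0.02021

z* = 1.960
Margin = z* · SE = 1.960 · 0.02021 = 0.0396

CI: 0.775 ± 0.0396 = (0.735, 0.815)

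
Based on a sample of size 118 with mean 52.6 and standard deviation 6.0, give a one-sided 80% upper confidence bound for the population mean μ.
μ ≤ 53.07

Upper bound (one-sided):
t* = 0.845 (one-sided for 80%)
Upper bound = x̄ + t* · s/√n = 52.6 + 0.845 · 6.0/√118 = 53.07

We are 80% confident that μ ≤ 53.07.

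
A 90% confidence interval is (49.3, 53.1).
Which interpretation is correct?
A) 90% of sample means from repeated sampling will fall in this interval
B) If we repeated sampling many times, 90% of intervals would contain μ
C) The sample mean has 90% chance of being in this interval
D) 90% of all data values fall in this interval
B

A) Wrong — coverage applies to intervals containing μ, not to future x̄ values.
B) Correct — this is the frequentist long-run coverage interpretation.
C) Wrong — x̄ is observed and sits in the interval by construction.
D) Wrong — a CI is about the parameter μ, not individual data values.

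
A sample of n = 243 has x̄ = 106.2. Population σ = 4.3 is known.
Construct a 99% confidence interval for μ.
(105.49, 106.91)

z-interval (σ known):
z* = 2.576 for 99% confidence

Margin of error = z* · σ/√n = 2.576 · 4.3/√243 = 0.71

CI: (106.2 - 0.71, 106.2 + 0.71) = (105.49, 106.91)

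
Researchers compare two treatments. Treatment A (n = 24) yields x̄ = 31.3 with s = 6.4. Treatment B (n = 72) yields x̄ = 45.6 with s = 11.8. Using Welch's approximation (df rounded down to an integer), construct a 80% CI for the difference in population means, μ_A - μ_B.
(-16.77, -11.83)

Difference: x̄₁ - x̄₂ = -14.30
SE = √(s₁²/n₁ + s₂²/n₂) = √(6.4²/24 + 11.8²/72) = 1.9080
df = 73.91 → 73 (Welch–Satterthwaite, rounded down)
t* = 1.293

CI: -14.30 ± 1.293 · 1.9080 = -14.30 ± 2.47 = (-16.77, -11.83)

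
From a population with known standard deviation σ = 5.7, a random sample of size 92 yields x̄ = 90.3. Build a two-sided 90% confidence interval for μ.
(89.32, 91.28)

z-interval (σ known):
z* = 1.645 for 90% confidence

Margin of error = z* · σ/√n = 1.645 · 5.7/√92 = 0.98

CI: (90.3 - 0.98, 90.3 + 0.98) = (89.32, 91.28)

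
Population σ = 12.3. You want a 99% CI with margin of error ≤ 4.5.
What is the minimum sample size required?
n ≥ 50

For margin E ≤ 4.5:
n ≥ (z* · σ / E)²
n ≥ (2.576 · 12.3 / 4.5)²
n ≥ 49.58

Minimum n = 50 (rounding up)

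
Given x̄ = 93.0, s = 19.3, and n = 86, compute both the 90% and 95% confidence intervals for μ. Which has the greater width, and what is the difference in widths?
95% CI is wider by 1.35

df = 85
90% CI: t* = 1.663, (89.54, 96.46), width = 2 · t* · s/√n = 6.92
95% CI: t* = 1.988, (88.86, 97.14), width = 2 · t* · s/√n = 8.27

The 95% CI is wider by 8.27 - 6.92 = 1.35.
Higher confidence requires a wider interval.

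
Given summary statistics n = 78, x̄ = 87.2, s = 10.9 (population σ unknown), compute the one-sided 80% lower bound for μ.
μ ≥ 86.16

Lower bound (one-sided):
t* = 0.846 (one-sided for 80%)
Lower bound = x̄ - t* · s/√n = 87.2 - 0.846 · 10.9/√78 = 86.16

We are 80% confident that μ ≥ 86.16.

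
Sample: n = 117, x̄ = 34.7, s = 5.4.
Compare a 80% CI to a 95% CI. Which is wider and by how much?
95% CI is wider by 0.69

df = 116
80% CI: t* = 1.289, (34.06, 35.34), width = 2 · t* · s/√n = 1.29
95% CI: t* = 1.981, (33.71, 35.69), width = 2 · t* · s/√n = 1.98

The 95% CI is wider by 1.98 - 1.29 = 0.69.
Higher confidence requires a wider interval.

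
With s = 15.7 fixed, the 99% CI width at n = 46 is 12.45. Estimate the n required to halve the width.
n ≈ 184

CI width ∝ 1/√n
To reduce width by factor 2, need √n to grow by 2 → need 2² = 4 times as many samples.

Current: n = 46, width = 12.45
New: n = 184, width ≈ 6.03

Width reduced by factor of 12.45/6.03 = 2.06.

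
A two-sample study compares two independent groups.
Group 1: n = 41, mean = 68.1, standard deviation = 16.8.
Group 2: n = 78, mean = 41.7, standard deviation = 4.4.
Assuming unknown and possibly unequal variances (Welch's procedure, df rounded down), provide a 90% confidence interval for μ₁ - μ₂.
(21.91, 30.89)

Difference: x̄₁ - x̄₂ = 26.40
SE = √(s₁²/n₁ + s₂²/n₂) = √(16.8²/41 + 4.4²/78) = 2.6706
df = 42.91 → 42 (Welch–Satterthwaite, rounded down)
t* = 1.682

CI: 26.40 ± 1.682 · 2.6706 = 26.40 ± 4.49 = (21.91, 30.89)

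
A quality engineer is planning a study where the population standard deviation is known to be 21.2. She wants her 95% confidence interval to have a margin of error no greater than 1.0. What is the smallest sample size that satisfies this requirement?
n ≥ 1727

For margin E ≤ 1.0:
n ≥ (z* · σ / E)²
n ≥ (1.960 · 21.2 / 1.0)²
n ≥ 1726.57

Minimum n = 1727 (rounding up)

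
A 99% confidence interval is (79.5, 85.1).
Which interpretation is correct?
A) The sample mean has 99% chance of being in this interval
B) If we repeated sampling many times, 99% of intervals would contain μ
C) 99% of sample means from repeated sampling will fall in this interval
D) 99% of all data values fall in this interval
B

A) Wrong — x̄ is observed and sits in the interval by construction.
B) Correct — this is the frequentist long-run coverage interpretation.
C) Wrong — coverage applies to intervals containing μ, not to future x̄ values.
D) Wrong — a CI is about the parameter μ, not individual data values.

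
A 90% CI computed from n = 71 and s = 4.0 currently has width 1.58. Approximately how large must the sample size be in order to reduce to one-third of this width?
n ≈ 639

CI width ∝ 1/√n
To reduce width by factor 3, need √n to grow by 3 → need 3² = 9 times as many samples.

Current: n = 71, width = 1.58
New: n = 639, width ≈ 0.52

Width reduced by factor of 1.58/0.52 = 3.04.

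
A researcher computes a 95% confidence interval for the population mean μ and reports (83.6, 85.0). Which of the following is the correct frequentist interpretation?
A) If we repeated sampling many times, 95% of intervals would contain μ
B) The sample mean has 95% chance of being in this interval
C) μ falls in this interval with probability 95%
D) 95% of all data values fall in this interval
A

A) Correct — this is the frequentist long-run coverage interpretation.
B) Wrong — x̄ is observed and sits in the interval by construction.
C) Wrong — μ is fixed; the randomness lives in the interval, not in μ.
D) Wrong — a CI is about the parameter μ, not individual data values.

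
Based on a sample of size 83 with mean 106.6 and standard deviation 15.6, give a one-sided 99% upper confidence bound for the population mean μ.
μ ≤ 110.66

Upper bound (one-sided):
t* = 2.373 (one-sided for 99%)
Upper bound = x̄ + t* · s/√n = 106.6 + 2.373 · 15.6/√83 = 110.66

We are 99% confident that μ ≤ 110.66.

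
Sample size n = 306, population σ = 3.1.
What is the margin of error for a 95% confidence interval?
Margin of error = 0.35

Margin of error = z* · σ/√n
= 1.960 · 3.1/√306
= 1.960 · 3.1/17.4929
= 0.35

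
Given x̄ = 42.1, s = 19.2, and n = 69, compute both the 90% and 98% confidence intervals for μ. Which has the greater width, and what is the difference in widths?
98% CI is wider by 3.30

df = 68
90% CI: t* = 1.668, (38.24, 45.96), width = 2 · t* · s/√n = 7.71
98% CI: t* = 2.382, (36.59, 47.61), width = 2 · t* · s/√n = 11.01

The 98% CI is wider by 11.01 - 7.71 = 3.30.
Higher confidence requires a wider interval.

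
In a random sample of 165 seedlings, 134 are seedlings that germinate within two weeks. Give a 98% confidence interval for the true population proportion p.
(0.741, 0.883)

Proportion CI:
p̂ = 134/165 = 0.81212
SE = √(p̂(1-p̂)/n) = √(0.81212 · 0.18788 / 165) = 0.03041

z* = 2.326
Margin = z* · SE = 2.326 · 0.03041 = 0.0707

CI: 0.81212 ± 0.0707 = (0.741, 0.883)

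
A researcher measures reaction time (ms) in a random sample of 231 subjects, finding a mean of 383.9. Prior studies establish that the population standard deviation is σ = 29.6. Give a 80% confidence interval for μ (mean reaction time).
(381.40, 386.40)

z-interval (σ known):
z* = 1.282 for 80% confidence

Margin of error = z* · σ/√n = 1.282 · 29.6/√231 = 2.50

CI: (383.9 - 2.50, 383.9 + 2.50) = (381.40, 386.40)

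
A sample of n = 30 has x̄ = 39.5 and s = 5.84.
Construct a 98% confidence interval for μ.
(36.87, 42.13)

t-interval (σ unknown):
df = n - 1 = 29
t* = 2.462 for 98% confidence

Margin of error = t* · s/√n = 2.462 · 5.84/√30 = 2.63

CI: (36.87, 42.13)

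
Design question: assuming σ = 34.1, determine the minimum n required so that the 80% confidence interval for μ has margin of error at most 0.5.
n ≥ 7645

For margin E ≤ 0.5:
n ≥ (z* · σ / E)²
n ≥ (1.282 · 34.1 / 0.5)²
n ≥ 7644.42

Minimum n = 7645 (rounding up)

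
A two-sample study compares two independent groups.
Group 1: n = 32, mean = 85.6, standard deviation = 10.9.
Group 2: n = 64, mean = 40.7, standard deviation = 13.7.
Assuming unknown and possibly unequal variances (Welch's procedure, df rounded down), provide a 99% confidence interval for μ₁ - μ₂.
(38.09, 51.71)

Difference: x̄₁ - x̄₂ = 44.90
SE = √(s₁²/n₁ + s₂²/n₂) = √(10.9²/32 + 13.7²/64) = 2.5779
df = 75.99 → 75 (Welch–Satterthwaite, rounded down)
t* = 2.643

CI: 44.90 ± 2.643 · 2.5779 = 44.90 ± 6.81 = (38.09, 51.71)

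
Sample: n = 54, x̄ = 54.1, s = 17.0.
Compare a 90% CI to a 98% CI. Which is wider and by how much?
98% CI is wider by 3.35

df = 53
90% CI: t* = 1.674, (50.23, 57.97), width = 2 · t* · s/√n = 7.75
98% CI: t* = 2.399, (48.55, 59.65), width = 2 · t* · s/√n = 11.10

The 98% CI is wider by 11.10 - 7.75 = 3.35.
Higher confidence requires a wider interval.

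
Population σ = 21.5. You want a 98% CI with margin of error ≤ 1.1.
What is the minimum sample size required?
n ≥ 2067

For margin E ≤ 1.1:
n ≥ (z* · σ / E)²
n ≥ (2.326 · 21.5 / 1.1)²
n ≥ 2066.86

Minimum n = 2067 (rounding up)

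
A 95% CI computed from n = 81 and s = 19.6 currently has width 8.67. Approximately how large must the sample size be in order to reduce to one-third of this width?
n ≈ 729

CI width ∝ 1/√n
To reduce width by factor 3, need √n to grow by 3 → need 3² = 9 times as many samples.

Current: n = 81, width = 8.67
New: n = 729, width ≈ 2.85

Width reduced by factor of 8.67/2.85 = 3.04.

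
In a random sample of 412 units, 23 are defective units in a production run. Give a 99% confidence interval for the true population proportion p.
(0.027, 0.085)

Proportion CI:
p̂ = 23/412 = 0.05583
SE = √(p̂(1-p̂)/n) = √(0.05583 · 0.94417 / 412) = 0.01131

z* = 2.576
Margin = z* · SE = 2.576 · 0.01131 = 0.0291

CI: 0.05583 ± 0.0291 = (0.027, 0.085)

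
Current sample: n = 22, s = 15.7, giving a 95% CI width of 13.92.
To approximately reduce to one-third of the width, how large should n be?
n ≈ 198

CI width ∝ 1/√n
To reduce width by factor 3, need √n to grow by 3 → need 3² = 9 times as many samples.

Current: n = 22, width = 13.92
New: n = 198, width ≈ 4.40

Width reduced by factor of 13.92/4.40 = 3.16.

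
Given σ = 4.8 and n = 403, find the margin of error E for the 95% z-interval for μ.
Margin of error = 0.47

Margin of error = z* · σ/√n
= 1.960 · 4.8/√403
= 1.960 · 4.8/20.0749
= 0.47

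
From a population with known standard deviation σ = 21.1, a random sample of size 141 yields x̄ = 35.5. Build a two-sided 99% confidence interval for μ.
(30.92, 40.08)

z-interval (σ known):
z* = 2.576 for 99% confidence

Margin of error = z* · σ/√n = 2.576 · 21.1/√141 = 4.58

CI: (35.5 - 4.58, 35.5 + 4.58) = (30.92, 40.08)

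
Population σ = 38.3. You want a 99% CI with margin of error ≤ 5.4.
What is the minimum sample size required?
n ≥ 334

For margin E ≤ 5.4:
n ≥ (z* · σ / E)²
n ≥ (2.576 · 38.3 / 5.4)²
n ≥ 333.81

Minimum n = 334 (rounding up)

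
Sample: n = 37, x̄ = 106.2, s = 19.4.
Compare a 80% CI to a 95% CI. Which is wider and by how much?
95% CI is wider by 4.61

df = 36
80% CI: t* = 1.306, (102.03, 110.37), width = 2 · t* · s/√n = 8.33
95% CI: t* = 2.028, (99.73, 112.67), width = 2 · t* · s/√n = 12.94

The 95% CI is wider by 12.94 - 8.33 = 4.61.
Higher confidence requires a wider interval.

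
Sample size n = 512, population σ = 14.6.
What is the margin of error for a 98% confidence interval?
Margin of error = 1.50

Margin of error = z* · σ/√n
= 2.326 · 14.6/√512
= 2.326 · 14.6/22.6274
= 1.50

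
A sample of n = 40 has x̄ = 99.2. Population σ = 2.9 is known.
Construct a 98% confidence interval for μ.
(98.13, 100.27)

z-interval (σ known):
z* = 2.326 for 98% confidence

Margin of error = z* · σ/√n = 2.326 · 2.9/√40 = 1.07

CI: (99.2 - 1.07, 99.2 + 1.07) = (98.13, 100.27)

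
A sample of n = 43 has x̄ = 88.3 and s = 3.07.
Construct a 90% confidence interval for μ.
(87.51, 89.09)

t-interval (σ unknown):
df = n - 1 = 42
t* = 1.682 for 90% confidence

Margin of error = t* · s/√n = 1.682 · 3.07/√43 = 0.79

CI: (87.51, 89.09)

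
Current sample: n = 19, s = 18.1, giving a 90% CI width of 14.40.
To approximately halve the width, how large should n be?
n ≈ 76

CI width ∝ 1/√n
To reduce width by factor 2, need √n to grow by 2 → need 2² = 4 times as many samples.

Current: n = 19, width = 14.40
New: n = 76, width ≈ 6.91

Width reduced by factor of 14.40/6.91 = 2.08.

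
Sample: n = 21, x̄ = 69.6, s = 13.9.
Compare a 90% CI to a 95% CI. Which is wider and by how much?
95% CI is wider by 2.19

df = 20
90% CI: t* = 1.725, (64.37, 74.83), width = 2 · t* · s/√n = 10.46
95% CI: t* = 2.086, (63.27, 75.93), width = 2 · t* · s/√n = 12.65

The 95% CI is wider by 12.65 - 10.46 = 2.19.
Higher confidence requires a wider interval.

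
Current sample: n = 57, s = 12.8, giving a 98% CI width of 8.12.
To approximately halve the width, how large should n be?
n ≈ 228

CI width ∝ 1/√n
To reduce width by factor 2, need √n to grow by 2 → need 2² = 4 times as many samples.

Current: n = 57, width = 8.12
New: n = 228, width ≈ 3.97

Width reduced by factor of 8.12/3.97 = 2.05.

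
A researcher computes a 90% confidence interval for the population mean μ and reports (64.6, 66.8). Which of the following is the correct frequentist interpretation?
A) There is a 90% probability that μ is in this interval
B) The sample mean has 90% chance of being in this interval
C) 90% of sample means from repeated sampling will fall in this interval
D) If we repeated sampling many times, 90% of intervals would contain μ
D

A) Wrong — μ is fixed; the randomness lives in the interval, not in μ.
B) Wrong — x̄ is observed and sits in the interval by construction.
C) Wrong — coverage applies to intervals containing μ, not to future x̄ values.
D) Correct — this is the frequentist long-run coverage interpretation.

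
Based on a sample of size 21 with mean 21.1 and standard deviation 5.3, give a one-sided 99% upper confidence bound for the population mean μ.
μ ≤ 24.02

Upper bound (one-sided):
t* = 2.528 (one-sided for 99%)
Upper bound = x̄ + t* · s/√n = 21.1 + 2.528 · 5.3/√21 = 24.02

We are 99% confident that μ ≤ 24.02.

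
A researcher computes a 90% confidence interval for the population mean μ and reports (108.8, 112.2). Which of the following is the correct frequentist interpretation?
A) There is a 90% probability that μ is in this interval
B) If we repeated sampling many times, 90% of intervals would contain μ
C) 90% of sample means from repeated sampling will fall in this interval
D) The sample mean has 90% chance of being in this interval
B

A) Wrong — μ is fixed; the randomness lives in the interval, not in μ.
B) Correct — this is the frequentist long-run coverage interpretation.
C) Wrong — coverage applies to intervals containing μ, not to future x̄ values.
D) Wrong — x̄ is observed and sits in the interval by construction.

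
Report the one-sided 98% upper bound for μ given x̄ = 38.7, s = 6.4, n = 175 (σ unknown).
μ ≤ 39.70

Upper bound (one-sided):
t* = 2.069 (one-sided for 98%)
Upper bound = x̄ + t* · s/√n = 38.7 + 2.069 · 6.4/√175 = 39.70

We are 98% confident that μ ≤ 39.70.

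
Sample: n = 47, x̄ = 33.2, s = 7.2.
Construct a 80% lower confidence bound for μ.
μ ≥ 32.31

Lower bound (one-sided):
t* = 0.850 (one-sided for 80%)
Lower bound = x̄ - t* · s/√n = 33.2 - 0.850 · 7.2/√47 = 32.31

We are 80% confident that μ ≥ 32.31.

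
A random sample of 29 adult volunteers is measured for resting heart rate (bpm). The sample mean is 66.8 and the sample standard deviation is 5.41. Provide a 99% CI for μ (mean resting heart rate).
(64.02, 69.58)

t-interval (σ unknown):
df = n - 1 = 28
t* = 2.763 for 99% confidence

Margin of error = t* · s/√n = 2.763 · 5.41/√29 = 2.78

CI: (64.02, 69.58)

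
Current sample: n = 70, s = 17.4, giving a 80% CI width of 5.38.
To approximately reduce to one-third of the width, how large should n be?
n ≈ 630

CI width ∝ 1/√n
To reduce width by factor 3, need √n to grow by 3 → need 3² = 9 times as many samples.

Current: n = 70, width = 5.38
New: n = 630, width ≈ 1.78

Width reduced by factor of 5.38/1.78 = 3.02.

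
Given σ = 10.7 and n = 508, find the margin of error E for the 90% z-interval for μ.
Margin of error = 0.78

Margin of error = z* · σ/√n
= 1.645 · 10.7/√508
= 1.645 · 10.7/22.5389
= 0.78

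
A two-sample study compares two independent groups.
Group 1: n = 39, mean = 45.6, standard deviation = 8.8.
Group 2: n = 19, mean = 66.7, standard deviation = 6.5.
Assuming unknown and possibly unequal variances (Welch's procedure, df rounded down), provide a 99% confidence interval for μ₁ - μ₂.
(-26.61, -15.59)

Difference: x̄₁ - x̄₂ = -21.10
SE = √(s₁²/n₁ + s₂²/n₂) = √(8.8²/39 + 6.5²/19) = 2.0517
df = 46.82 → 46 (Welch–Satterthwaite, rounded down)
t* = 2.687

CI: -21.10 ± 2.687 · 2.0517 = -21.10 ± 5.51 = (-26.61, -15.59)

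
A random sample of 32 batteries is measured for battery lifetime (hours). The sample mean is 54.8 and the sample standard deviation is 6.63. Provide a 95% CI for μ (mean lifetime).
(52.41, 57.19)

t-interval (σ unknown):
df = n - 1 = 31
t* = 2.040 for 95% confidence

Margin of error = t* · s/√n = 2.040 · 6.63/√32 = 2.39

CI: (52.41, 57.19)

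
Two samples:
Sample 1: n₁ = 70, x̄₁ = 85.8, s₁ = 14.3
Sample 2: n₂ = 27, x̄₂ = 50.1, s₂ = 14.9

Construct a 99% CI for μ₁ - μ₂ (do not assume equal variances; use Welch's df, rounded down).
(26.72, 44.68)

Difference: x̄₁ - x̄₂ = 35.70
SE = √(s₁²/n₁ + s₂²/n₂) = √(14.3²/70 + 14.9²/27) = 3.3382
df = 45.59 → 45 (Welch–Satterthwaite, rounded down)
t* = 2.690

CI: 35.70 ± 2.690 · 3.3382 = 35.70 ± 8.98 = (26.72, 44.68)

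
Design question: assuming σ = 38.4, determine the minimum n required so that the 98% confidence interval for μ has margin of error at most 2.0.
n ≥ 1995

For margin E ≤ 2.0:
n ≥ (z* · σ / E)²
n ≥ (2.326 · 38.4 / 2.0)²
n ≥ 1994.44

Minimum n = 1995 (rounding up)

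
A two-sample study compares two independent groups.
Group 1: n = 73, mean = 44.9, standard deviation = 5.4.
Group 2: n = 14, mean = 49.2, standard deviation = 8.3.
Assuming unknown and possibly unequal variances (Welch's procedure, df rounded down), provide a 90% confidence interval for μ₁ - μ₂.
(-8.34, -0.26)

Difference: x̄₁ - x̄₂ = -4.30
SE = √(s₁²/n₁ + s₂²/n₂) = √(5.4²/73 + 8.3²/14) = 2.3065
df = 15.18 → 15 (Welch–Satterthwaite, rounded down)
t* = 1.753

CI: -4.30 ± 1.753 · 2.3065 = -4.30 ± 4.04 = (-8.34, -0.26)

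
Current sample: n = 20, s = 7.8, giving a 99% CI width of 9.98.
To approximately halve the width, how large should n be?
n ≈ 80

CI width ∝ 1/√n
To reduce width by factor 2, need √n to grow by 2 → need 2² = 4 times as many samples.

Current: n = 20, width = 9.98
New: n = 80, width ≈ 4.60

Width reduced by factor of 9.98/4.60 = 2.17.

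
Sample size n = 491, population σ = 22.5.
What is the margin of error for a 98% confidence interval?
Margin of error = 2.36

Margin of error = z* · σ/√n
= 2.326 · 22.5/√491
= 2.326 · 22.5/22.1585
= 2.36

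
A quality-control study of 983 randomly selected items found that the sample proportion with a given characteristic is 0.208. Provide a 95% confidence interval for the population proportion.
(0.183, 0.233)

Proportion CI:
SE = √(p̂(1-p̂)/n) = √(0.208 · 0.792 / 983) = 0.01295

z* = 1.960
Margin = z* · SE = 1.960 · 0.01295 = 0.0254

CI: 0.208 ± 0.0254 = (0.183, 0.233)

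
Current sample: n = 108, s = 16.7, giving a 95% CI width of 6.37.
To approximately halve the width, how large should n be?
n ≈ 432

CI width ∝ 1/√n
To reduce width by factor 2, need √n to grow by 2 → need 2² = 4 times as many samples.

Current: n = 108, width = 6.37
New: n = 432, width ≈ 3.16

Width reduced by factor of 6.37/3.16 = 2.02.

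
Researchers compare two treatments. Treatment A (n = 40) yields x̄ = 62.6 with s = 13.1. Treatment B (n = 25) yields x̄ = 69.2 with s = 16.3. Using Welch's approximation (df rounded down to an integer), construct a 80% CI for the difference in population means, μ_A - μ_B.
(-11.63, -1.57)

Difference: x̄₁ - x̄₂ = -6.60
SE = √(s₁²/n₁ + s₂²/n₂) = √(13.1²/40 + 16.3²/25) = 3.8624
df = 42.98 → 42 (Welch–Satterthwaite, rounded down)
t* = 1.302

CI: -6.60 ± 1.302 · 3.8624 = -6.60 ± 5.03 = (-11.63, -1.57)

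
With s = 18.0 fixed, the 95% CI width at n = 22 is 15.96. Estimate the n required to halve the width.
n ≈ 88

CI width ∝ 1/√n
To reduce width by factor 2, need √n to grow by 2 → need 2² = 4 times as many samples.

Current: n = 22, width = 15.96
New: n = 88, width ≈ 7.63

Width reduced by factor of 15.96/7.63 = 2.09.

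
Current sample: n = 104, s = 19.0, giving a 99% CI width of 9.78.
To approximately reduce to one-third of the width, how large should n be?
n ≈ 936

CI width ∝ 1/√n
To reduce width by factor 3, need √n to grow by 3 → need 3² = 9 times as many samples.

Current: n = 104, width = 9.78
New: n = 936, width ≈ 3.21

Width reduced by factor of 9.78/3.21 = 3.05.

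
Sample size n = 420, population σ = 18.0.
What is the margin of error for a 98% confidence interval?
Margin of error = 2.04

Margin of error = z* · σ/√n
= 2.326 · 18.0/√420
= 2.326 · 18.0/20.4939
= 2.04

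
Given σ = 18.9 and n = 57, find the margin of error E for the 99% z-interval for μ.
Margin of error = 6.45

Margin of error = z* · σ/√n
= 2.576 · 18.9/√57
= 2.576 · 18.9/7.5498
= 6.45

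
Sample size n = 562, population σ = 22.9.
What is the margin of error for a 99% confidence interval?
Margin of error = 2.49

Margin of error = z* · σ/√n
= 2.576 · 22.9/√562
= 2.576 · 22.9/23.7065
= 2.49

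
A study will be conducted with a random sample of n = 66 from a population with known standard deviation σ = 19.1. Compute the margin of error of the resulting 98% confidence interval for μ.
Margin of error = 5.47

Margin of error = z* · σ/√n
= 2.326 · 19.1/√66
= 2.326 · 19.1/8.1240
= 5.47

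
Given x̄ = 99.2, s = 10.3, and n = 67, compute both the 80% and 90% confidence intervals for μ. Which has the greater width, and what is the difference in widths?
90% CI is wider by 0.94

df = 66
80% CI: t* = 1.295, (97.57, 100.83), width = 2 · t* · s/√n = 3.26
90% CI: t* = 1.668, (97.10, 101.30), width = 2 · t* · s/√n = 4.20

The 90% CI is wider by 4.20 - 3.26 = 0.94.
Higher confidence requires a wider interval.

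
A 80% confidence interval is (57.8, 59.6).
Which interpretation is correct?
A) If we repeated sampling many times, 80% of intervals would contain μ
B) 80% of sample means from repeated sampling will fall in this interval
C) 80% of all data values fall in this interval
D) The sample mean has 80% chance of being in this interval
A

A) Correct — this is the frequentist long-run coverage interpretation.
B) Wrong — coverage applies to intervals containing μ, not to future x̄ values.
C) Wrong — a CI is about the parameter μ, not individual data values.
D) Wrong — x̄ is observed and sits in the interval by construction.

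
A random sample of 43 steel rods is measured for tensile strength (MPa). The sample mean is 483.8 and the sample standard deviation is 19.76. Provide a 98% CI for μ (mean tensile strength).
(476.51, 491.09)

t-interval (σ unknown):
df = n - 1 = 42
t* = 2.418 for 98% confidence

Margin of error = t* · s/√n = 2.418 · 19.76/√43 = 7.29

CI: (476.51, 491.09)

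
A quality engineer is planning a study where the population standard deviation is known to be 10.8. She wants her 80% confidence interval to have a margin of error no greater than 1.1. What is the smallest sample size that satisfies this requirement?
n ≥ 159

For margin E ≤ 1.1:
n ≥ (z* · σ / E)²
n ≥ (1.282 · 10.8 / 1.1)²
n ≥ 158.43

Minimum n = 159 (rounding up)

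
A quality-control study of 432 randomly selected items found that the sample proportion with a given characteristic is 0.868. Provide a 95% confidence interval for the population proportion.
(0.836, 0.900)

Proportion CI:
SE = √(p̂(1-p̂)/n) = √(0.868 · 0.132 / 432) = 0.01629

z* = 1.960
Margin = z* · SE = 1.960 · 0.01629 = 0.0319

CI: 0.868 ± 0.0319 = (0.836, 0.900)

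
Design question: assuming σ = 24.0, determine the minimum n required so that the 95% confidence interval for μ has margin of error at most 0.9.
n ≥ 2732

For margin E ≤ 0.9:
n ≥ (z* · σ / E)²
n ≥ (1.960 · 24.0 / 0.9)²
n ≥ 2731.80

Minimum n = 2732 (rounding up)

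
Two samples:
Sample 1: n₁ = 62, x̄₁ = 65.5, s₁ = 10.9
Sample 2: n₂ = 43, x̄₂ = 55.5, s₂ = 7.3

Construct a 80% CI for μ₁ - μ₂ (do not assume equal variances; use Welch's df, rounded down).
(7.71, 12.29)

Difference: x̄₁ - x̄₂ = 10.00
SE = √(s₁²/n₁ + s₂²/n₂) = √(10.9²/62 + 7.3²/43) = 1.7764
df = 102.90 → 102 (Welch–Satterthwaite, rounded down)
t* = 1.290

CI: 10.00 ± 1.290 · 1.7764 = 10.00 ± 2.29 = (7.71, 12.29)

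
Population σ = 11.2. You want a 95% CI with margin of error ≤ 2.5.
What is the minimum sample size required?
n ≥ 78

For margin E ≤ 2.5:
n ≥ (z* · σ / E)²
n ≥ (1.960 · 11.2 / 2.5)²
n ≥ 77.10

Minimum n = 78 (rounding up)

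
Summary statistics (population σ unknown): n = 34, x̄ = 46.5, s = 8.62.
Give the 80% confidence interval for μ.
(44.57, 48.43)

t-interval (σ unknown):
df = n - 1 = 33
t* = 1.308 for 80% confidence

Margin of error = t* · s/√n = 1.308 · 8.62/√34 = 1.93

CI: (44.57, 48.43)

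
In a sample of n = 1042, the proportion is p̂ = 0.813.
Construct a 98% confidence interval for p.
(0.785, 0.841)

Proportion CI:
SE = √(p̂(1-p̂)/n) = √(0.813 · 0.187 / 1042) = 0.01208

z* = 2.326
Margin = z* · SE = 2.326 · 0.01208 = 0.0281

CI: 0.813 ± 0.0281 = (0.785, 0.841)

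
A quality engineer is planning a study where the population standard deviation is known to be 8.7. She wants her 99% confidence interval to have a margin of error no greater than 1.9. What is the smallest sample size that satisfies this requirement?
n ≥ 140

For margin E ≤ 1.9:
n ≥ (z* · σ / E)²
n ≥ (2.576 · 8.7 / 1.9)²
n ≥ 139.13

Minimum n = 140 (rounding up)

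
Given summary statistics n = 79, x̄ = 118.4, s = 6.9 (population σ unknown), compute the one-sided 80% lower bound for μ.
μ ≥ 117.74

Lower bound (one-sided):
t* = 0.846 (one-sided for 80%)
Lower bound = x̄ - t* · s/√n = 118.4 - 0.846 · 6.9/√79 = 117.74

We are 80% confident that μ ≥ 117.74.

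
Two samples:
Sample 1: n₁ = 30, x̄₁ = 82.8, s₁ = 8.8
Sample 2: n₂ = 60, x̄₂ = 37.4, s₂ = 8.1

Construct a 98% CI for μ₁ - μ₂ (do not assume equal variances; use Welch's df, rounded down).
(40.80, 50.00)

Difference: x̄₁ - x̄₂ = 45.40
SE = √(s₁²/n₁ + s₂²/n₂) = √(8.8²/30 + 8.1²/60) = 1.9170
df = 54.01 → 54 (Welch–Satterthwaite, rounded down)
t* = 2.397

CI: 45.40 ± 2.397 · 1.9170 = 45.40 ± 4.60 = (40.80, 50.00)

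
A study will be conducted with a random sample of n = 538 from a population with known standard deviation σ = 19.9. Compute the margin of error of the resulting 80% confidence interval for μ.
Margin of error = 1.10

Margin of error = z* · σ/√n
= 1.282 · 19.9/√538
= 1.282 · 19.9/23.1948
= 1.10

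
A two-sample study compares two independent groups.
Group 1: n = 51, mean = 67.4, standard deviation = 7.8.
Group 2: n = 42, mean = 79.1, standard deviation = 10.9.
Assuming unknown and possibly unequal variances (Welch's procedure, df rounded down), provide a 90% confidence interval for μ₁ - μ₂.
(-15.04, -8.36)

Difference: x̄₁ - x̄₂ = -11.70
SE = √(s₁²/n₁ + s₂²/n₂) = √(7.8²/51 + 10.9²/42) = 2.0054
df = 72.32 → 72 (Welch–Satterthwaite, rounded down)
t* = 1.666

CI: -11.70 ± 1.666 · 2.0054 = -11.70 ± 3.34 = (-15.04, -8.36)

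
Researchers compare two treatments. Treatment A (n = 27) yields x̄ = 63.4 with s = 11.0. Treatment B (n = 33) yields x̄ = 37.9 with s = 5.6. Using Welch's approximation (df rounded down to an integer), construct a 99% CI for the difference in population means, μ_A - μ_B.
(19.16, 31.84)

Difference: x̄₁ - x̄₂ = 25.50
SE = √(s₁²/n₁ + s₂²/n₂) = √(11.0²/27 + 5.6²/33) = 2.3306
df = 36.85 → 36 (Welch–Satterthwaite, rounded down)
t* = 2.719

CI: 25.50 ± 2.719 · 2.3306 = 25.50 ± 6.34 = (19.16, 31.84)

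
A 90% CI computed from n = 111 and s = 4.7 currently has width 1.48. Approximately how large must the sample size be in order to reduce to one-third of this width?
n ≈ 999

CI width ∝ 1/√n
To reduce width by factor 3, need √n to grow by 3 → need 3² = 9 times as many samples.

Current: n = 111, width = 1.48
New: n = 999, width ≈ 0.49

Width reduced by factor of 1.48/0.49 = 3.02.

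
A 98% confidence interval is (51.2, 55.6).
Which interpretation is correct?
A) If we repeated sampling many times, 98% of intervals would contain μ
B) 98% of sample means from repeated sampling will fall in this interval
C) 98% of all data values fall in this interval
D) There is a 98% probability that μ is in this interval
A

A) Correct — this is the frequentist long-run coverage interpretation.
B) Wrong — coverage applies to intervals containing μ, not to future x̄ values.
C) Wrong — a CI is about the parameter μ, not individual data values.
D) Wrong — μ is fixed; the randomness lives in the interval, not in μ.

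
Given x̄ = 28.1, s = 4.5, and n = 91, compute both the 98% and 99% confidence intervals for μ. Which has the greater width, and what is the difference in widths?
99% CI is wider by 0.25

df = 90
98% CI: t* = 2.368, (26.98, 29.22), width = 2 · t* · s/√n = 2.23
99% CI: t* = 2.632, (26.86, 29.34), width = 2 · t* · s/√n = 2.48

The 99% CI is wider by 2.48 - 2.23 = 0.25.
Higher confidence requires a wider interval.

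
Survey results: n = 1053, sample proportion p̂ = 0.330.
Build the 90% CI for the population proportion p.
(0.306, 0.354)

Proportion CI:
SE = √(p̂(1-p̂)/n) = √(0.330 · 0.670 / 1053) = 0.01449

z* = 1.645
Margin = z* · SE = 1.645 · 0.01449 = 0.0238

CI: 0.330 ± 0.0238 = (0.306, 0.354)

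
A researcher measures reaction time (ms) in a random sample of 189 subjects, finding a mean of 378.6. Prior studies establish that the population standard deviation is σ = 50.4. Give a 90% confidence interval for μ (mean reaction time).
(372.57, 384.63)

z-interval (σ known):
z* = 1.645 for 90% confidence

Margin of error = z* · σ/√n = 1.645 · 50.4/√189 = 6.03

CI: (378.6 - 6.03, 378.6 + 6.03) = (372.57, 384.63)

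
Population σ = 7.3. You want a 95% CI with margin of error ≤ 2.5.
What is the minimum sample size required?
n ≥ 33

For margin E ≤ 2.5:
n ≥ (z* · σ / E)²
n ≥ (1.960 · 7.3 / 2.5)²
n ≥ 32.76

Minimum n = 33 (rounding up)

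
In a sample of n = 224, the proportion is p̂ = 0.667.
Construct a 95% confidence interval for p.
(0.605, 0.729)

Proportion CI:
SE = √(p̂(1-p̂)/n) = √(0.667 · 0.333 / 224) = 0.03149

z* = 1.960
Margin = z* · SE = 1.960 · 0.03149 = 0.0617

CI: 0.667 ± 0.0617 = (0.605, 0.729)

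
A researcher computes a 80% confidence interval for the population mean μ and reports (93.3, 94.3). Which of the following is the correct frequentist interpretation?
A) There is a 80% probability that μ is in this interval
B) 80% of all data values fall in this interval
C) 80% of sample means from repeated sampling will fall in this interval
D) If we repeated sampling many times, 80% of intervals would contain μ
D

A) Wrong — μ is fixed; the randomness lives in the interval, not in μ.
B) Wrong — a CI is about the parameter μ, not individual data values.
C) Wrong — coverage applies to intervals containing μ, not to future x̄ values.
D) Correct — this is the frequentist long-run coverage interpretation.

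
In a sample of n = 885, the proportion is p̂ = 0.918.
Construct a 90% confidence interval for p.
(0.903, 0.933)

Proportion CI:
SE = √(p̂(1-p̂)/n) = √(0.918 · 0.082 / 885) = 0.00922

z* = 1.645
Margin = z* · SE = 1.645 · 0.00922 = 0.0152

CI: 0.918 ± 0.0152 = (0.903, 0.933)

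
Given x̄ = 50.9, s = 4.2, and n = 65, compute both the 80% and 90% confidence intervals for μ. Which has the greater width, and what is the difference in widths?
90% CI is wider by 0.39

df = 64
80% CI: t* = 1.295, (50.23, 51.57), width = 2 · t* · s/√n = 1.35
90% CI: t* = 1.669, (50.03, 51.77), width = 2 · t* · s/√n = 1.74

The 90% CI is wider by 1.74 - 1.35 = 0.39.
Higher confidence requires a wider interval.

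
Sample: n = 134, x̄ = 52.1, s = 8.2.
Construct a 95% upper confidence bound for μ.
μ ≤ 53.27

Upper bound (one-sided):
t* = 1.656 (one-sided for 95%)
Upper bound = x̄ + t* · s/√n = 52.1 + 1.656 · 8.2/√134 = 53.27

We are 95% confident that μ ≤ 53.27.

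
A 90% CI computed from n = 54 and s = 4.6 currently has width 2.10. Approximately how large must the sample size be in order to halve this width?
n ≈ 216

CI width ∝ 1/√n
To reduce width by factor 2, need √n to grow by 2 → need 2² = 4 times as many samples.

Current: n = 54, width = 2.10
New: n = 216, width ≈ 1.03

Width reduced by factor of 2.10/1.03 = 2.04.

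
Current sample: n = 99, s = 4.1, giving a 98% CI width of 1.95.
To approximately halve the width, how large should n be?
n ≈ 396

CI width ∝ 1/√n
To reduce width by factor 2, need √n to grow by 2 → need 2² = 4 times as many samples.

Current: n = 99, width = 1.95
New: n = 396, width ≈ 0.96

Width reduced by factor of 1.95/0.96 = 2.03.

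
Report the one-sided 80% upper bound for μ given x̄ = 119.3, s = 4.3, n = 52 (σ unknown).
μ ≤ 119.81

Upper bound (one-sided):
t* = 0.849 (one-sided for 80%)
Upper bound = x̄ + t* · s/√n = 119.3 + 0.849 · 4.3/√52 = 119.81

We are 80% confident that μ ≤ 119.81.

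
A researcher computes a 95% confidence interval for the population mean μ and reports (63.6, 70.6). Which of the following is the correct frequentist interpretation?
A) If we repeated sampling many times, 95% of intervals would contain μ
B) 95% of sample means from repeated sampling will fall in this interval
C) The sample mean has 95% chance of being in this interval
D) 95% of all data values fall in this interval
A

A) Correct — this is the frequentist long-run coverage interpretation.
B) Wrong — coverage applies to intervals containing μ, not to future x̄ values.
C) Wrong — x̄ is observed and sits in the interval by construction.
D) Wrong — a CI is about the parameter μ, not individual data values.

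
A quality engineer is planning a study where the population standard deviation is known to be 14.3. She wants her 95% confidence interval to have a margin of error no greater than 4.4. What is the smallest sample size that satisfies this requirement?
n ≥ 41

For margin E ≤ 4.4:
n ≥ (z* · σ / E)²
n ≥ (1.960 · 14.3 / 4.4)²
n ≥ 40.58

Minimum n = 41 (rounding up)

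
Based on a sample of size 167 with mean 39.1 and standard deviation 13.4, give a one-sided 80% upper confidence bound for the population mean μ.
μ ≤ 39.98

Upper bound (one-sided):
t* = 0.844 (one-sided for 80%)
Upper bound = x̄ + t* · s/√n = 39.1 + 0.844 · 13.4/√167 = 39.98

We are 80% confident that μ ≤ 39.98.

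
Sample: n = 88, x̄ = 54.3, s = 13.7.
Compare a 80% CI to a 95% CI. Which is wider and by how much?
95% CI is wider by 2.04

df = 87
80% CI: t* = 1.291, (52.41, 56.19), width = 2 · t* · s/√n = 3.77
95% CI: t* = 1.988, (51.40, 57.20), width = 2 · t* · s/√n = 5.81

The 95% CI is wider by 5.81 - 3.77 = 2.04.
Higher confidence requires a wider interval.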